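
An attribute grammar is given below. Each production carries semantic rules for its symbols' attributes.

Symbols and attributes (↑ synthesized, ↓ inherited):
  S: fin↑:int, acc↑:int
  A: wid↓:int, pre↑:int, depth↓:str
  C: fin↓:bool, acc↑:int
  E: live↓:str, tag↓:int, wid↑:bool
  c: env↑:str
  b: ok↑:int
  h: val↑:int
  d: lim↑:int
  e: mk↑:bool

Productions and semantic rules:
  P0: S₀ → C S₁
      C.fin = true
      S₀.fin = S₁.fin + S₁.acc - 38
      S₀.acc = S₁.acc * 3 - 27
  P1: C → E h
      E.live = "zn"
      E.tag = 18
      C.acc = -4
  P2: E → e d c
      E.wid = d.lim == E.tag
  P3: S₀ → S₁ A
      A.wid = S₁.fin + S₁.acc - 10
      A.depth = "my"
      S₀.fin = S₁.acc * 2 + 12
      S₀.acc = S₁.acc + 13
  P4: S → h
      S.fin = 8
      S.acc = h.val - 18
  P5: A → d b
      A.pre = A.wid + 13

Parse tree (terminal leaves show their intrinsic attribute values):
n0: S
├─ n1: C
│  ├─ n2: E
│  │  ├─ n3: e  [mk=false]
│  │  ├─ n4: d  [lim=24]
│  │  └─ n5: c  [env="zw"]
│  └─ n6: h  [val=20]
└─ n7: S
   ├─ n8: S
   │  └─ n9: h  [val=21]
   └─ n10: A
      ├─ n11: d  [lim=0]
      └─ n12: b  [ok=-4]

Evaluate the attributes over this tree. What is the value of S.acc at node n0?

1. n1.fin = true  [true]
2. n2.live = "zn"  ["zn"]
3. n2.tag = 18  [18]
4. n3.mk = false  [terminal]
5. n4.lim = 24  [terminal]
6. n5.env = "zw"  [terminal]
7. n2.wid = false  [d.lim == E.tag]
8. n6.val = 20  [terminal]
9. n1.acc = -4  [-4]
10. n9.val = 21  [terminal]
11. n8.fin = 8  [8]
12. n8.acc = 3  [h.val - 18]
13. n10.wid = 1  [S₁.fin + S₁.acc - 10]
14. n10.depth = "my"  ["my"]
15. n11.lim = 0  [terminal]
16. n12.ok = -4  [terminal]
17. n10.pre = 14  [A.wid + 13]
18. n7.fin = 18  [S₁.acc * 2 + 12]
19. n7.acc = 16  [S₁.acc + 13]
20. n0.fin = -4  [S₁.fin + S₁.acc - 38]
21. n0.acc = 21  [S₁.acc * 3 - 27]

21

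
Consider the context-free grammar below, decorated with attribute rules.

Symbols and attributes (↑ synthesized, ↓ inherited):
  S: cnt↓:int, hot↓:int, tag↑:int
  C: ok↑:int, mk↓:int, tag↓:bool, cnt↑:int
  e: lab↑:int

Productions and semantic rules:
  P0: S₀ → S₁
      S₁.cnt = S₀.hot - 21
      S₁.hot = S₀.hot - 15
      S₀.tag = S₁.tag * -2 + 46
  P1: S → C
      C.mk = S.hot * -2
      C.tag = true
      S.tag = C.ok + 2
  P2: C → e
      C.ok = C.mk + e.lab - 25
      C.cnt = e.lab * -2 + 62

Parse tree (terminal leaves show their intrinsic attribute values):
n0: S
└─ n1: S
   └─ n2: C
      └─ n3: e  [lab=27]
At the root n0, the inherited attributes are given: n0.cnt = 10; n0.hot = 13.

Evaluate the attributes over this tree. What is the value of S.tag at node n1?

8

1. n0.cnt = 10  [given at root]
2. n0.hot = 13  [given at root]
3. n1.cnt = -8  [S₀.hot - 21]
4. n1.hot = -2  [S₀.hot - 15]
5. n2.mk = 4  [S.hot * -2]
6. n2.tag = true  [true]
7. n3.lab = 27  [terminal]
8. n2.ok = 6  [C.mk + e.lab - 25]
9. n2.cnt = 8  [e.lab * -2 + 62]
10. n1.tag = 8  [C.ok + 2]
11. n0.tag = 30  [S₁.tag * -2 + 46]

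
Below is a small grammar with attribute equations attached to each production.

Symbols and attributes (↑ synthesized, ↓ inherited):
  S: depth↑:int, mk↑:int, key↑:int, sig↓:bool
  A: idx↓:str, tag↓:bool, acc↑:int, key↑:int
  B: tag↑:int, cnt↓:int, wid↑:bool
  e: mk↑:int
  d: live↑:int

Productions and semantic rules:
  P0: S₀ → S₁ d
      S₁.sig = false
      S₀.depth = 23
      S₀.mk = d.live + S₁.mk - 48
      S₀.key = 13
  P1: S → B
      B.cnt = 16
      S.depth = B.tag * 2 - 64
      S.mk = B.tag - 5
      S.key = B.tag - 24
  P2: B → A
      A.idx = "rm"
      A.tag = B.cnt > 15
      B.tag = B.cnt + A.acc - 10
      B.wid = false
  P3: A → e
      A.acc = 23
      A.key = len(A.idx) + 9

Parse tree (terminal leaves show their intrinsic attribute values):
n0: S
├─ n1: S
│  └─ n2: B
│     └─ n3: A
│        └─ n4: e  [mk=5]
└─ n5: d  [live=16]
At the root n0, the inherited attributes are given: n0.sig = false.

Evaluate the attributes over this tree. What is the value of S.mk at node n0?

-8

1. n0.sig = false  [given at root]
2. n1.sig = false  [false]
3. n2.cnt = 16  [16]
4. n3.idx = "rm"  ["rm"]
5. n3.tag = true  [B.cnt > 15]
6. n4.mk = 5  [terminal]
7. n3.acc = 23  [23]
8. n3.key = 11  [len(A.idx) + 9]
9. n2.tag = 29  [B.cnt + A.acc - 10]
10. n2.wid = false  [false]
11. n1.depth = -6  [B.tag * 2 - 64]
12. n1.mk = 24  [B.tag - 5]
13. n1.key = 5  [B.tag - 24]
14. n5.live = 16  [terminal]
15. n0.depth = 23  [23]
16. n0.mk = -8  [d.live + S₁.mk - 48]
17. n0.key = 13  [13]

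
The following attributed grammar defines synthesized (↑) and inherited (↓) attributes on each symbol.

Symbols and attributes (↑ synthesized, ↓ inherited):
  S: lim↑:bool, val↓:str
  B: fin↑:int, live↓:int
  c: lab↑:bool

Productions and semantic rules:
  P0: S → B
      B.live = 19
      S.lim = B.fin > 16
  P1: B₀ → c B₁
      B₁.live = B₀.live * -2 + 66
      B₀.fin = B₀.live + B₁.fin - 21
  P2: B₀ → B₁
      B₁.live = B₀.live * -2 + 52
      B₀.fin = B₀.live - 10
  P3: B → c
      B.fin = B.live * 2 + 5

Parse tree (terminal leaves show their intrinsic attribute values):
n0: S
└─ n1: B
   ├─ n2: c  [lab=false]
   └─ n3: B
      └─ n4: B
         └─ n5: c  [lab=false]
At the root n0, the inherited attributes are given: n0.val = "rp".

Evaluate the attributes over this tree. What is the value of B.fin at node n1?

16

1. n0.val = "rp"  [given at root]
2. n1.live = 19  [19]
3. n2.lab = false  [terminal]
4. n3.live = 28  [B₀.live * -2 + 66]
5. n4.live = -4  [B₀.live * -2 + 52]
6. n5.lab = false  [terminal]
7. n4.fin = -3  [B.live * 2 + 5]
8. n3.fin = 18  [B₀.live - 10]
9. n1.fin = 16  [B₀.live + B₁.fin - 21]
10. n0.lim = false  [B.fin > 16]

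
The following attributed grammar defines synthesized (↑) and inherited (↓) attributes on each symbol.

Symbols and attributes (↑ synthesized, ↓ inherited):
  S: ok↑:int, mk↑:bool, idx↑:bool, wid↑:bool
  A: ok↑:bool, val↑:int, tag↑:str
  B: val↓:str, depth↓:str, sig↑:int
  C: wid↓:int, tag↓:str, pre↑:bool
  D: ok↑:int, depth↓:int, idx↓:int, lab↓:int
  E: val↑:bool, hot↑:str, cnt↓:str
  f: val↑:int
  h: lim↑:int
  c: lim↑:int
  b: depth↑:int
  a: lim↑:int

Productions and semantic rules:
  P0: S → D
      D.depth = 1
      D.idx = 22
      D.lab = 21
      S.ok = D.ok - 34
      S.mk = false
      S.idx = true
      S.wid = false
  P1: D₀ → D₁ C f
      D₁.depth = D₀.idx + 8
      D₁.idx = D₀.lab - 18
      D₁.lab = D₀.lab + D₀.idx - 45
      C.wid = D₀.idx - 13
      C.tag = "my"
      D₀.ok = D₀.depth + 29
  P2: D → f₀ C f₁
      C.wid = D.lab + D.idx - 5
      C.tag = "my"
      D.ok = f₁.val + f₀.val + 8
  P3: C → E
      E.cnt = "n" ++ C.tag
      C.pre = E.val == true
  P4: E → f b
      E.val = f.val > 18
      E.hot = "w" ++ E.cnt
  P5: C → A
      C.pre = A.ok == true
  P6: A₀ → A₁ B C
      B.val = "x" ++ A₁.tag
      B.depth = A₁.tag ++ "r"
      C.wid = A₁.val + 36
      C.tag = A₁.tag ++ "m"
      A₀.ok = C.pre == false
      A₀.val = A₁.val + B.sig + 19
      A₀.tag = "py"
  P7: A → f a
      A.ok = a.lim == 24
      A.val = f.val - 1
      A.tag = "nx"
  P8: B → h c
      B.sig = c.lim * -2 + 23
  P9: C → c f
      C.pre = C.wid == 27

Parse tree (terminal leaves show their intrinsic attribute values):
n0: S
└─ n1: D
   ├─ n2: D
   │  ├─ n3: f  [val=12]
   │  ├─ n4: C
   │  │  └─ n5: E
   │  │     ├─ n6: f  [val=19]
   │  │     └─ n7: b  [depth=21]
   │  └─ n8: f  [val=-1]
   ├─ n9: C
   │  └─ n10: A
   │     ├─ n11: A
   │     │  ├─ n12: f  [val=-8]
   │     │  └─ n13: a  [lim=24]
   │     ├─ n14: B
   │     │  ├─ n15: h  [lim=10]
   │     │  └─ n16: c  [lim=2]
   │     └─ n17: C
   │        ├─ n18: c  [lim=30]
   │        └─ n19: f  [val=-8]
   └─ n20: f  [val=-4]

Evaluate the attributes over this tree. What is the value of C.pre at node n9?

false

1. n1.depth = 1  [1]
2. n1.idx = 22  [22]
3. n1.lab = 21  [21]
4. n2.depth = 30  [D₀.idx + 8]
5. n2.idx = 3  [D₀.lab - 18]
6. n2.lab = -2  [D₀.lab + D₀.idx - 45]
7. n3.val = 12  [terminal]
8. n4.wid = -4  [D.lab + D.idx - 5]
9. n4.tag = "my"  ["my"]
10. n5.cnt = "nmy"  ["n" ++ C.tag]
11. n6.val = 19  [terminal]
12. n7.depth = 21  [terminal]
13. n5.val = true  [f.val > 18]
14. n5.hot = "wnmy"  ["w" ++ E.cnt]
15. n4.pre = true  [E.val == true]
16. n8.val = -1  [terminal]
17. n2.ok = 19  [f₁.val + f₀.val + 8]
18. n9.wid = 9  [D₀.idx - 13]
19. n9.tag = "my"  ["my"]
20. n12.val = -8  [terminal]
21. n13.lim = 24  [terminal]
22. n11.ok = true  [a.lim == 24]
23. n11.val = -9  [f.val - 1]
24. n11.tag = "nx"  ["nx"]
25. n14.val = "xnx"  ["x" ++ A₁.tag]
26. n14.depth = "nxr"  [A₁.tag ++ "r"]
27. n15.lim = 10  [terminal]
28. n16.lim = 2  [terminal]
29. n14.sig = 19  [c.lim * -2 + 23]
30. n17.wid = 27  [A₁.val + 36]
31. n17.tag = "nxm"  [A₁.tag ++ "m"]
32. n18.lim = 30  [terminal]
33. n19.val = -8  [terminal]
34. n17.pre = true  [C.wid == 27]
35. n10.ok = false  [C.pre == false]
36. n10.val = 29  [A₁.val + B.sig + 19]
37. n10.tag = "py"  ["py"]
38. n9.pre = false  [A.ok == true]
39. n20.val = -4  [terminal]
40. n1.ok = 30  [D₀.depth + 29]
41. n0.ok = -4  [D.ok - 34]
42. n0.mk = false  [false]
43. n0.idx = true  [true]
44. n0.wid = false  [false]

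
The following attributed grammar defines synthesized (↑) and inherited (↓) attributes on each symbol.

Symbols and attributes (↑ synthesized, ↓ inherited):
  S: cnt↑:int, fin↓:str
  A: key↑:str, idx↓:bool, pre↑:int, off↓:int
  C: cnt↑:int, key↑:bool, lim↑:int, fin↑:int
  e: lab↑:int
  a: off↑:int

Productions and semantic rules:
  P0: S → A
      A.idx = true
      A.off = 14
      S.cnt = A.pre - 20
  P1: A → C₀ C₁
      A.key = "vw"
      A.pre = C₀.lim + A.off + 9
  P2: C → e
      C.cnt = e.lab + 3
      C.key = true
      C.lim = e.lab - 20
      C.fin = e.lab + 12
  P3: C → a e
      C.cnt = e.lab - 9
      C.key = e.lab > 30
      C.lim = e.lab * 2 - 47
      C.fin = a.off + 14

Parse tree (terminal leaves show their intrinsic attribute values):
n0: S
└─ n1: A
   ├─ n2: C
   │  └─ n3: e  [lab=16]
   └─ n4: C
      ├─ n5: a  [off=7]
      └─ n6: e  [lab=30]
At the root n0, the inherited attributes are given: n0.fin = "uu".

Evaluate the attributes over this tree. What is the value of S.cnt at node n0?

-1

1. n0.fin = "uu"  [given at root]
2. n1.idx = true  [true]
3. n1.off = 14  [14]
4. n3.lab = 16  [terminal]
5. n2.cnt = 19  [e.lab + 3]
6. n2.key = true  [true]
7. n2.lim = -4  [e.lab - 20]
8. n2.fin = 28  [e.lab + 12]
9. n5.off = 7  [terminal]
10. n6.lab = 30  [terminal]
11. n4.cnt = 21  [e.lab - 9]
12. n4.key = false  [e.lab > 30]
13. n4.lim = 13  [e.lab * 2 - 47]
14. n4.fin = 21  [a.off + 14]
15. n1.key = "vw"  ["vw"]
16. n1.pre = 19  [C₀.lim + A.off + 9]
17. n0.cnt = -1  [A.pre - 20]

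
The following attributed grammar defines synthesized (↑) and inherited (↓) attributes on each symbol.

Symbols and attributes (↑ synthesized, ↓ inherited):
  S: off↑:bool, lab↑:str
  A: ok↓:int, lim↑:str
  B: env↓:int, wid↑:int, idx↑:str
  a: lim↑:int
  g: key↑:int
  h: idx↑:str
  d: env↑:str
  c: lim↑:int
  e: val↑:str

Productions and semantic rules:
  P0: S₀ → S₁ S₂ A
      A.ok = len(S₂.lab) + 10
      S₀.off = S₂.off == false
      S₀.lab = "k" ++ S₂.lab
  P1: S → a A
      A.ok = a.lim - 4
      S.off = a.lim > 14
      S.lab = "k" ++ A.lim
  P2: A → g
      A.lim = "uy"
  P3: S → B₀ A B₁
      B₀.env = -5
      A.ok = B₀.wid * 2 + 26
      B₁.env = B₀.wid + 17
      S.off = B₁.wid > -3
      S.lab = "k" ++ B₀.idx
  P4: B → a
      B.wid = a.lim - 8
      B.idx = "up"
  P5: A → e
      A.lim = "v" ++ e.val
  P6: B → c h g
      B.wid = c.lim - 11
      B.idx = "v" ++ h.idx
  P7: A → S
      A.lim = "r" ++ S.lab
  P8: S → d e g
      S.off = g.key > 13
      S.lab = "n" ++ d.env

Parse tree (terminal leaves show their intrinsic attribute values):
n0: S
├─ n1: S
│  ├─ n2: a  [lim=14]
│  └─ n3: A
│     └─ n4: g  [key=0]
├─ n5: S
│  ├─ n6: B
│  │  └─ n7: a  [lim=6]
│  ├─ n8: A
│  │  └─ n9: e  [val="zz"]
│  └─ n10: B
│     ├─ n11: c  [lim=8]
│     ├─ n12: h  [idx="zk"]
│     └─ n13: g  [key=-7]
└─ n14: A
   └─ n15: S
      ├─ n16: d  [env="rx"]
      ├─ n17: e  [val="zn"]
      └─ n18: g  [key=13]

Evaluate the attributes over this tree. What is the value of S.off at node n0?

1. n2.lim = 14  [terminal]
2. n3.ok = 10  [a.lim - 4]
3. n4.key = 0  [terminal]
4. n3.lim = "uy"  ["uy"]
5. n1.off = false  [a.lim > 14]
6. n1.lab = "kuy"  ["k" ++ A.lim]
7. n6.env = -5  [-5]
8. n7.lim = 6  [terminal]
9. n6.wid = -2  [a.lim - 8]
10. n6.idx = "up"  ["up"]
11. n8.ok = 22  [B₀.wid * 2 + 26]
12. n9.val = "zz"  [terminal]
13. n8.lim = "vzz"  ["v" ++ e.val]
14. n10.env = 15  [B₀.wid + 17]
15. n11.lim = 8  [terminal]
16. n12.idx = "zk"  [terminal]
17. n13.key = -7  [terminal]
18. n10.wid = -3  [c.lim - 11]
19. n10.idx = "vzk"  ["v" ++ h.idx]
20. n5.off = false  [B₁.wid > -3]
21. n5.lab = "kup"  ["k" ++ B₀.idx]
22. n14.ok = 13  [len(S₂.lab) + 10]
23. n16.env = "rx"  [terminal]
24. n17.val = "zn"  [terminal]
25. n18.key = 13  [terminal]
26. n15.off = false  [g.key > 13]
27. n15.lab = "nrx"  ["n" ++ d.env]
28. n14.lim = "rnrx"  ["r" ++ S.lab]
29. n0.off = true  [S₂.off == false]
30. n0.lab = "kkup"  ["k" ++ S₂.lab]

true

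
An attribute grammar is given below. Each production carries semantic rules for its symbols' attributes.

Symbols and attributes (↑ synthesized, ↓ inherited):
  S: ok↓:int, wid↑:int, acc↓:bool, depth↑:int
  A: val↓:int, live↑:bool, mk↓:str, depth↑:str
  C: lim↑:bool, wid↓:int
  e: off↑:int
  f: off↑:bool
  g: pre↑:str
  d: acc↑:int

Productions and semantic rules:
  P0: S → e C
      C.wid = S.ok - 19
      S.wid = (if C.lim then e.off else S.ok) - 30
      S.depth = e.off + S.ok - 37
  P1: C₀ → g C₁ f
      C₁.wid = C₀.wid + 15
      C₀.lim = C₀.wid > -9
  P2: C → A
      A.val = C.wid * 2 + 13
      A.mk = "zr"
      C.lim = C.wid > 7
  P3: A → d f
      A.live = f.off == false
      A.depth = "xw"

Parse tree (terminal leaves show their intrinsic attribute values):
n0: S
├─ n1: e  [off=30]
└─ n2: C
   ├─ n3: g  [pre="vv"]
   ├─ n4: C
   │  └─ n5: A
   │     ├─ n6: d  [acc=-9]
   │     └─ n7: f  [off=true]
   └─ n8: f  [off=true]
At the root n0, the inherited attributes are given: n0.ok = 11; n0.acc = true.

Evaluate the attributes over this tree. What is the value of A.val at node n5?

27

1. n0.ok = 11  [given at root]
2. n0.acc = true  [given at root]
3. n1.off = 30  [terminal]
4. n2.wid = -8  [S.ok - 19]
5. n3.pre = "vv"  [terminal]
6. n4.wid = 7  [C₀.wid + 15]
7. n5.val = 27  [C.wid * 2 + 13]
8. n5.mk = "zr"  ["zr"]
9. n6.acc = -9  [terminal]
10. n7.off = true  [terminal]
11. n5.live = false  [f.off == false]
12. n5.depth = "xw"  ["xw"]
13. n4.lim = false  [C.wid > 7]
14. n8.off = true  [terminal]
15. n2.lim = true  [C₀.wid > -9]
16. n0.wid = 0  [(if C.lim then e.off else S.ok) - 30]
17. n0.depth = 4  [e.off + S.ok - 37]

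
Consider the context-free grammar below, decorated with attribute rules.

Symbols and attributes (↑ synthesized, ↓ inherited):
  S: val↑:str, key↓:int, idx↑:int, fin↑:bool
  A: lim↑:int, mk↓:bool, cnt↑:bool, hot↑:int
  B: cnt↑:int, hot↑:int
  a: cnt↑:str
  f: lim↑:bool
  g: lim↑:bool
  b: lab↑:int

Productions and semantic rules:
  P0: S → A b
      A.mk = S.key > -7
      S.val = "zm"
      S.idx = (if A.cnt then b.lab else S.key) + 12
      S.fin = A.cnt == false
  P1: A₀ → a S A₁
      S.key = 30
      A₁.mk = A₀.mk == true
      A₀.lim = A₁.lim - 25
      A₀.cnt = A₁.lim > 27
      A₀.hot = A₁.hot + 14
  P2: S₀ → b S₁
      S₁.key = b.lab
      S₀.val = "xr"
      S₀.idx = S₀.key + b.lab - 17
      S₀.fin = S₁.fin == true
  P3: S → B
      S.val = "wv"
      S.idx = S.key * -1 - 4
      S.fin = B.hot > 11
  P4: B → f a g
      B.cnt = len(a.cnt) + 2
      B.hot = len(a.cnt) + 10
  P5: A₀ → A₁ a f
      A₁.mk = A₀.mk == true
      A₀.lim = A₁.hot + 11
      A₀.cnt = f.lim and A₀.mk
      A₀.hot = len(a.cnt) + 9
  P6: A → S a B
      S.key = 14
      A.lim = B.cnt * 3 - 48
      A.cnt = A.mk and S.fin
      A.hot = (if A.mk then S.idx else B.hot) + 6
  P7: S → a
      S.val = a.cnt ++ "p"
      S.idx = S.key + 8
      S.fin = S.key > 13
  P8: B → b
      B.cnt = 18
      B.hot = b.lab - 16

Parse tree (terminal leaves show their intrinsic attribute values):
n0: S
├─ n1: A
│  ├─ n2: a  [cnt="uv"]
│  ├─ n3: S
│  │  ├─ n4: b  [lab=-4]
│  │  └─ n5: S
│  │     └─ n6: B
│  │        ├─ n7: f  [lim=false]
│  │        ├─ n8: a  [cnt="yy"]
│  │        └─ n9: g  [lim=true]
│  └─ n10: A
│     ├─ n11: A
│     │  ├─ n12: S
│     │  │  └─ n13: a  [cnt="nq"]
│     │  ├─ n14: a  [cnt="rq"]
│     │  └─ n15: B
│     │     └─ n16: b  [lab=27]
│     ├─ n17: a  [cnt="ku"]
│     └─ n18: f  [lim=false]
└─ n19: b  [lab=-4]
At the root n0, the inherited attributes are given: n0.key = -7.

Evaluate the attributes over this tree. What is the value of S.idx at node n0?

8

1. n0.key = -7  [given at root]
2. n1.mk = false  [S.key > -7]
3. n2.cnt = "uv"  [terminal]
4. n3.key = 30  [30]
5. n4.lab = -4  [terminal]
6. n5.key = -4  [b.lab]
7. n7.lim = false  [terminal]
8. n8.cnt = "yy"  [terminal]
9. n9.lim = true  [terminal]
10. n6.cnt = 4  [len(a.cnt) + 2]
11. n6.hot = 12  [len(a.cnt) + 10]
12. n5.val = "wv"  ["wv"]
13. n5.idx = 0  [S.key * -1 - 4]
14. n5.fin = true  [B.hot > 11]
15. n3.val = "xr"  ["xr"]
16. n3.idx = 9  [S₀.key + b.lab - 17]
17. n3.fin = true  [S₁.fin == true]
18. n10.mk = false  [A₀.mk == true]
19. n11.mk = false  [A₀.mk == true]
20. n12.key = 14  [14]
21. n13.cnt = "nq"  [terminal]
22. n12.val = "nqp"  [a.cnt ++ "p"]
23. n12.idx = 22  [S.key + 8]
24. n12.fin = true  [S.key > 13]
25. n14.cnt = "rq"  [terminal]
26. n16.lab = 27  [terminal]
27. n15.cnt = 18  [18]
28. n15.hot = 11  [b.lab - 16]
29. n11.lim = 6  [B.cnt * 3 - 48]
30. n11.cnt = false  [A.mk and S.fin]
31. n11.hot = 17  [(if A.mk then S.idx else B.hot) + 6]
32. n17.cnt = "ku"  [terminal]
33. n18.lim = false  [terminal]
34. n10.lim = 28  [A₁.hot + 11]
35. n10.cnt = false  [f.lim and A₀.mk]
36. n10.hot = 11  [len(a.cnt) + 9]
37. n1.lim = 3  [A₁.lim - 25]
38. n1.cnt = true  [A₁.lim > 27]
39. n1.hot = 25  [A₁.hot + 14]
40. n19.lab = -4  [terminal]
41. n0.val = "zm"  ["zm"]
42. n0.idx = 8  [(if A.cnt then b.lab else S.key) + 12]
43. n0.fin = false  [A.cnt == false]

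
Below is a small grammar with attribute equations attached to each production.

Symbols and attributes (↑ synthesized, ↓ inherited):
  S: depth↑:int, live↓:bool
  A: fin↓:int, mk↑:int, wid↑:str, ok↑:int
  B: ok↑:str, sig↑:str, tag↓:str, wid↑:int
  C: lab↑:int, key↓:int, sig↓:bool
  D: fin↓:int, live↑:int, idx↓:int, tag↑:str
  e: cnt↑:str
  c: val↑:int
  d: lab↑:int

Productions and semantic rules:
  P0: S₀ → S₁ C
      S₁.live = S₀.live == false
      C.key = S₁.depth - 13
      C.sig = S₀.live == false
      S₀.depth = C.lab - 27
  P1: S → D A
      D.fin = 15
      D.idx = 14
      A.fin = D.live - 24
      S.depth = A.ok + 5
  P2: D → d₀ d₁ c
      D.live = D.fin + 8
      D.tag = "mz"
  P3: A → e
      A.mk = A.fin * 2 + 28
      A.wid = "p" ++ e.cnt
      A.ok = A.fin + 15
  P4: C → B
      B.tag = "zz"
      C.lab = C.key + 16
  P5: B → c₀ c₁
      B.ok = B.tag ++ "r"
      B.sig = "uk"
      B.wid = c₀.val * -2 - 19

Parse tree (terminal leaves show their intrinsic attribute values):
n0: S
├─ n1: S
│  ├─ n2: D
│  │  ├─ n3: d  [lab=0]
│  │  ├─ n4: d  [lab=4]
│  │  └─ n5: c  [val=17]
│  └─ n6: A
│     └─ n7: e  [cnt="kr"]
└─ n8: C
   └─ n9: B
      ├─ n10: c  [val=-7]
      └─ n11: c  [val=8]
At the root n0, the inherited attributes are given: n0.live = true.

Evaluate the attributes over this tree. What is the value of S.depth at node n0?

-5

1. n0.live = true  [given at root]
2. n1.live = false  [S₀.live == false]
3. n2.fin = 15  [15]
4. n2.idx = 14  [14]
5. n3.lab = 0  [terminal]
6. n4.lab = 4  [terminal]
7. n5.val = 17  [terminal]
8. n2.live = 23  [D.fin + 8]
9. n2.tag = "mz"  ["mz"]
10. n6.fin = -1  [D.live - 24]
11. n7.cnt = "kr"  [terminal]
12. n6.mk = 26  [A.fin * 2 + 28]
13. n6.wid = "pkr"  ["p" ++ e.cnt]
14. n6.ok = 14  [A.fin + 15]
15. n1.depth = 19  [A.ok + 5]
16. n8.key = 6  [S₁.depth - 13]
17. n8.sig = false  [S₀.live == false]
18. n9.tag = "zz"  ["zz"]
19. n10.val = -7  [terminal]
20. n11.val = 8  [terminal]
21. n9.ok = "zzr"  [B.tag ++ "r"]
22. n9.sig = "uk"  ["uk"]
23. n9.wid = -5  [c₀.val * -2 - 19]
24. n8.lab = 22  [C.key + 16]
25. n0.depth = -5  [C.lab - 27]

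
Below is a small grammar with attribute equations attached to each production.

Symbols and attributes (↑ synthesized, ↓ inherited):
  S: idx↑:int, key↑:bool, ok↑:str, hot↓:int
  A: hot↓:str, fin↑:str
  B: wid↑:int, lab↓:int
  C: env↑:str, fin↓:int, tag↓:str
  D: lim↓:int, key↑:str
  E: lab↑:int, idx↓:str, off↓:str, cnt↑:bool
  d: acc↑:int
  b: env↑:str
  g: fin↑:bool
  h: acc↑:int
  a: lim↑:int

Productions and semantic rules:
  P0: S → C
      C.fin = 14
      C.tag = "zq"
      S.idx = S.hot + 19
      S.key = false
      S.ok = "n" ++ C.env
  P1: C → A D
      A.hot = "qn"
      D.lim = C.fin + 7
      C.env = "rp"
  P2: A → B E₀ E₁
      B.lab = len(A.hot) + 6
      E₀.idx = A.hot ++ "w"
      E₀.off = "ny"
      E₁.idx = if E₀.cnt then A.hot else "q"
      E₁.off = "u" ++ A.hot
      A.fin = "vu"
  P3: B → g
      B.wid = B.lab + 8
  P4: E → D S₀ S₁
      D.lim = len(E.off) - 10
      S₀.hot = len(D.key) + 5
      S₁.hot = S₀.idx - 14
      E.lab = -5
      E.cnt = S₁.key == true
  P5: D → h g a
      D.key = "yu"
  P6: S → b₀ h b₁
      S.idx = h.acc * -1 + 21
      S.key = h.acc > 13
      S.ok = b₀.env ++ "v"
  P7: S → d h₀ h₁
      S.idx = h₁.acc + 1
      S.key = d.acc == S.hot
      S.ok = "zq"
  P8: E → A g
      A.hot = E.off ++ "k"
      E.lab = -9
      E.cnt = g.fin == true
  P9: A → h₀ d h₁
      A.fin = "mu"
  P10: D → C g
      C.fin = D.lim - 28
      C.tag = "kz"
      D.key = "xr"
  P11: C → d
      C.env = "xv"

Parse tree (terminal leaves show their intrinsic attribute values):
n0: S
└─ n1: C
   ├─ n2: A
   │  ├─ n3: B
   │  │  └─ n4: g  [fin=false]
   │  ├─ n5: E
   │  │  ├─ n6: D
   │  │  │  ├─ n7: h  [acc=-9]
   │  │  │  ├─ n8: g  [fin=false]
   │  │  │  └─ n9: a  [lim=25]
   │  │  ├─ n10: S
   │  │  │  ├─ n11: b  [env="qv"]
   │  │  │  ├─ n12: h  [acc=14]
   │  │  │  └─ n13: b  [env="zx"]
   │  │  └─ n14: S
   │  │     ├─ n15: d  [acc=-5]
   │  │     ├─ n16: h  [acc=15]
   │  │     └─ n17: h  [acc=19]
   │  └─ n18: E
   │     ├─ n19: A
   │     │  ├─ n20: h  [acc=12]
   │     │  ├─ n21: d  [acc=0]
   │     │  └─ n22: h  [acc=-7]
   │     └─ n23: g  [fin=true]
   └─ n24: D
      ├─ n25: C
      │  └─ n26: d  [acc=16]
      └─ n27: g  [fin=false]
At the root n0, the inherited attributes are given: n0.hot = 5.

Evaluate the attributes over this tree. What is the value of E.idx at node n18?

1. n0.hot = 5  [given at root]
2. n1.fin = 14  [14]
3. n1.tag = "zq"  ["zq"]
4. n2.hot = "qn"  ["qn"]
5. n3.lab = 8  [len(A.hot) + 6]
6. n4.fin = false  [terminal]
7. n3.wid = 16  [B.lab + 8]
8. n5.idx = "qnw"  [A.hot ++ "w"]
9. n5.off = "ny"  ["ny"]
10. n6.lim = -8  [len(E.off) - 10]
11. n7.acc = -9  [terminal]
12. n8.fin = false  [terminal]
13. n9.lim = 25  [terminal]
14. n6.key = "yu"  ["yu"]
15. n10.hot = 7  [len(D.key) + 5]
16. n11.env = "qv"  [terminal]
17. n12.acc = 14  [terminal]
18. n13.env = "zx"  [terminal]
19. n10.idx = 7  [h.acc * -1 + 21]
20. n10.key = true  [h.acc > 13]
21. n10.ok = "qvv"  [b₀.env ++ "v"]
22. n14.hot = -7  [S₀.idx - 14]
23. n15.acc = -5  [terminal]
24. n16.acc = 15  [terminal]
25. n17.acc = 19  [terminal]
26. n14.idx = 20  [h₁.acc + 1]
27. n14.key = false  [d.acc == S.hot]
28. n14.ok = "zq"  ["zq"]
29. n5.lab = -5  [-5]
30. n5.cnt = false  [S₁.key == true]
31. n18.idx = "q"  [if E₀.cnt then A.hot else "q"]
32. n18.off = "uqn"  ["u" ++ A.hot]
33. n19.hot = "uqnk"  [E.off ++ "k"]
34. n20.acc = 12  [terminal]
35. n21.acc = 0  [terminal]
36. n22.acc = -7  [terminal]
37. n19.fin = "mu"  ["mu"]
38. n23.fin = true  [terminal]
39. n18.lab = -9  [-9]
40. n18.cnt = true  [g.fin == true]
41. n2.fin = "vu"  ["vu"]
42. n24.lim = 21  [C.fin + 7]
43. n25.fin = -7  [D.lim - 28]
44. n25.tag = "kz"  ["kz"]
45. n26.acc = 16  [terminal]
46. n25.env = "xv"  ["xv"]
47. n27.fin = false  [terminal]
48. n24.key = "xr"  ["xr"]
49. n1.env = "rp"  ["rp"]
50. n0.idx = 24  [S.hot + 19]
51. n0.key = false  [false]
52. n0.ok = "nrp"  ["n" ++ C.env]

"q"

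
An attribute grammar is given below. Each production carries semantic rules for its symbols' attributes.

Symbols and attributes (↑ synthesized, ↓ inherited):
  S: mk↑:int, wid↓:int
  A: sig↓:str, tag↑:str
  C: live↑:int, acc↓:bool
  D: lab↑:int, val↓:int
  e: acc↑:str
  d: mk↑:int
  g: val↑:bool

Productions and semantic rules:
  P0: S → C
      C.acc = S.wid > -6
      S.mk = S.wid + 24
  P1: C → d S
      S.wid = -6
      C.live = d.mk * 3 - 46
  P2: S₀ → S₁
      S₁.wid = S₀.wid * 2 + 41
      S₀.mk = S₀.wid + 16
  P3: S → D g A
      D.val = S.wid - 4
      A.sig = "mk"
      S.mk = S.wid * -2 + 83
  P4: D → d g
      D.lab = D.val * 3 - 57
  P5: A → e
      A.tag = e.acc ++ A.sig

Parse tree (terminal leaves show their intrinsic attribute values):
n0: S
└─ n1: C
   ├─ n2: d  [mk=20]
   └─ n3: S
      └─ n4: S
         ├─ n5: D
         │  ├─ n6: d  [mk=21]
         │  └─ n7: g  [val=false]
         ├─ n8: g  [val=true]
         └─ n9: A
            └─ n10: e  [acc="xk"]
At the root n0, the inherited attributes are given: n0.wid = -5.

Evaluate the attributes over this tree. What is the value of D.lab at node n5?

1. n0.wid = -5  [given at root]
2. n1.acc = true  [S.wid > -6]
3. n2.mk = 20  [terminal]
4. n3.wid = -6  [-6]
5. n4.wid = 29  [S₀.wid * 2 + 41]
6. n5.val = 25  [S.wid - 4]
7. n6.mk = 21  [terminal]
8. n7.val = false  [terminal]
9. n5.lab = 18  [D.val * 3 - 57]
10. n8.val = true  [terminal]
11. n9.sig = "mk"  ["mk"]
12. n10.acc = "xk"  [terminal]
13. n9.tag = "xkmk"  [e.acc ++ A.sig]
14. n4.mk = 25  [S.wid * -2 + 83]
15. n3.mk = 10  [S₀.wid + 16]
16. n1.live = 14  [d.mk * 3 - 46]
17. n0.mk = 19  [S.wid + 24]

18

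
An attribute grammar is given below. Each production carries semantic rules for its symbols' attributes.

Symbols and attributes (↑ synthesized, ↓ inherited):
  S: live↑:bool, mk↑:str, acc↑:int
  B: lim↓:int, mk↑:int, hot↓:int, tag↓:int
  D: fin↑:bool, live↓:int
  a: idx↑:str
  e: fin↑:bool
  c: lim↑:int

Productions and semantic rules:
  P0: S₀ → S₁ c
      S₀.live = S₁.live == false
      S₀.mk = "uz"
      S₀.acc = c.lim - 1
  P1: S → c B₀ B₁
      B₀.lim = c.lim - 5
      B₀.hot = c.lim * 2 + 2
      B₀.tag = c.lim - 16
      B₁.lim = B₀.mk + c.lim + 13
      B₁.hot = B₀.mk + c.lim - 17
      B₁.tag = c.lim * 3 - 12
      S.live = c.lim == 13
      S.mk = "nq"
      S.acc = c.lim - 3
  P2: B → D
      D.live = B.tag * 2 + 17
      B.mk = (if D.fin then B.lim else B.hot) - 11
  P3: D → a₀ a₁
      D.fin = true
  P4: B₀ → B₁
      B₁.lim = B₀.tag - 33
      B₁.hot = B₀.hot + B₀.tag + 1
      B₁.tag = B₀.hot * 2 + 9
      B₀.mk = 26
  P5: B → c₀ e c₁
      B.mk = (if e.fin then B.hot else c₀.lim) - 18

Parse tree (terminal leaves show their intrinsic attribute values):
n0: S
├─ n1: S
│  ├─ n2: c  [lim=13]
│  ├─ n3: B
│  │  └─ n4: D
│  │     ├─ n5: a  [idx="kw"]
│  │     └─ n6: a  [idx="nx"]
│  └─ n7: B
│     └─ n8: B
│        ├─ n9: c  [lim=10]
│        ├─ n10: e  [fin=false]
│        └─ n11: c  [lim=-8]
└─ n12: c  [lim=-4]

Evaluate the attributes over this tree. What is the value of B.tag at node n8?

1. n2.lim = 13  [terminal]
2. n3.lim = 8  [c.lim - 5]
3. n3.hot = 28  [c.lim * 2 + 2]
4. n3.tag = -3  [c.lim - 16]
5. n4.live = 11  [B.tag * 2 + 17]
6. n5.idx = "kw"  [terminal]
7. n6.idx = "nx"  [terminal]
8. n4.fin = true  [true]
9. n3.mk = -3  [(if D.fin then B.lim else B.hot) - 11]
10. n7.lim = 23  [B₀.mk + c.lim + 13]
11. n7.hot = -7  [B₀.mk + c.lim - 17]
12. n7.tag = 27  [c.lim * 3 - 12]
13. n8.lim = -6  [B₀.tag - 33]
14. n8.hot = 21  [B₀.hot + B₀.tag + 1]
15. n8.tag = -5  [B₀.hot * 2 + 9]
16. n9.lim = 10  [terminal]
17. n10.fin = false  [terminal]
18. n11.lim = -8  [terminal]
19. n8.mk = -8  [(if e.fin then B.hot else c₀.lim) - 18]
20. n7.mk = 26  [26]
21. n1.live = true  [c.lim == 13]
22. n1.mk = "nq"  ["nq"]
23. n1.acc = 10  [c.lim - 3]
24. n12.lim = -4  [terminal]
25. n0.live = false  [S₁.live == false]
26. n0.mk = "uz"  ["uz"]
27. n0.acc = -5  [c.lim - 1]

-5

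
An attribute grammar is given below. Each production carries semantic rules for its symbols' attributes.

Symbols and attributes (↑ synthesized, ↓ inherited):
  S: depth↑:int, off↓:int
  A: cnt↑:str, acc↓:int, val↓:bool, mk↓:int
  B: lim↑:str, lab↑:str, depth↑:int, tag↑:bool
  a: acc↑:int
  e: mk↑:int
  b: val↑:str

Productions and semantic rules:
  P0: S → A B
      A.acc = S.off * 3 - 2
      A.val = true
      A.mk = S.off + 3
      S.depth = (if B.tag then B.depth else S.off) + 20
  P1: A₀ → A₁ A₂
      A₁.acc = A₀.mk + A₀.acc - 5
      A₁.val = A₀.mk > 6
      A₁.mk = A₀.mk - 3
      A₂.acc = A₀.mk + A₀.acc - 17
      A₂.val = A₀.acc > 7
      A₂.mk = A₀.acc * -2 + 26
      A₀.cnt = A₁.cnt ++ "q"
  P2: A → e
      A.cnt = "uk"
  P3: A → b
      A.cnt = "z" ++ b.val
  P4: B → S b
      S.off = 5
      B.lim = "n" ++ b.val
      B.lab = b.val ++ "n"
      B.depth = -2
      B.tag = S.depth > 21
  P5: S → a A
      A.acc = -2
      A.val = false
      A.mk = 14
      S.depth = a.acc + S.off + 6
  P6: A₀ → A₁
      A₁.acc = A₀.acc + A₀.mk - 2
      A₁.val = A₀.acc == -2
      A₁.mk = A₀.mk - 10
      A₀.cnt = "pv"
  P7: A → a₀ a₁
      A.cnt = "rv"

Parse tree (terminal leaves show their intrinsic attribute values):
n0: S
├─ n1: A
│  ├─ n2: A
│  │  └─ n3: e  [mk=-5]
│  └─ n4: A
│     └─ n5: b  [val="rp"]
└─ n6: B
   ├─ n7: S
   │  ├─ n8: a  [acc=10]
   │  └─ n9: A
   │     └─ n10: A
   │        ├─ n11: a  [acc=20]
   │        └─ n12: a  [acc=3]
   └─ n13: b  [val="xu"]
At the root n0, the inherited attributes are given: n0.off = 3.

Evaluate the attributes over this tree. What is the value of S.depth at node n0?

1. n0.off = 3  [given at root]
2. n1.acc = 7  [S.off * 3 - 2]
3. n1.val = true  [true]
4. n1.mk = 6  [S.off + 3]
5. n2.acc = 8  [A₀.mk + A₀.acc - 5]
6. n2.val = false  [A₀.mk > 6]
7. n2.mk = 3  [A₀.mk - 3]
8. n3.mk = -5  [terminal]
9. n2.cnt = "uk"  ["uk"]
10. n4.acc = -4  [A₀.mk + A₀.acc - 17]
11. n4.val = false  [A₀.acc > 7]
12. n4.mk = 12  [A₀.acc * -2 + 26]
13. n5.val = "rp"  [terminal]
14. n4.cnt = "zrp"  ["z" ++ b.val]
15. n1.cnt = "ukq"  [A₁.cnt ++ "q"]
16. n7.off = 5  [5]
17. n8.acc = 10  [terminal]
18. n9.acc = -2  [-2]
19. n9.val = false  [false]
20. n9.mk = 14  [14]
21. n10.acc = 10  [A₀.acc + A₀.mk - 2]
22. n10.val = true  [A₀.acc == -2]
23. n10.mk = 4  [A₀.mk - 10]
24. n11.acc = 20  [terminal]
25. n12.acc = 3  [terminal]
26. n10.cnt = "rv"  ["rv"]
27. n9.cnt = "pv"  ["pv"]
28. n7.depth = 21  [a.acc + S.off + 6]
29. n13.val = "xu"  [terminal]
30. n6.lim = "nxu"  ["n" ++ b.val]
31. n6.lab = "xun"  [b.val ++ "n"]
32. n6.depth = -2  [-2]
33. n6.tag = false  [S.depth > 21]
34. n0.depth = 23  [(if B.tag then B.depth else S.off) + 20]

23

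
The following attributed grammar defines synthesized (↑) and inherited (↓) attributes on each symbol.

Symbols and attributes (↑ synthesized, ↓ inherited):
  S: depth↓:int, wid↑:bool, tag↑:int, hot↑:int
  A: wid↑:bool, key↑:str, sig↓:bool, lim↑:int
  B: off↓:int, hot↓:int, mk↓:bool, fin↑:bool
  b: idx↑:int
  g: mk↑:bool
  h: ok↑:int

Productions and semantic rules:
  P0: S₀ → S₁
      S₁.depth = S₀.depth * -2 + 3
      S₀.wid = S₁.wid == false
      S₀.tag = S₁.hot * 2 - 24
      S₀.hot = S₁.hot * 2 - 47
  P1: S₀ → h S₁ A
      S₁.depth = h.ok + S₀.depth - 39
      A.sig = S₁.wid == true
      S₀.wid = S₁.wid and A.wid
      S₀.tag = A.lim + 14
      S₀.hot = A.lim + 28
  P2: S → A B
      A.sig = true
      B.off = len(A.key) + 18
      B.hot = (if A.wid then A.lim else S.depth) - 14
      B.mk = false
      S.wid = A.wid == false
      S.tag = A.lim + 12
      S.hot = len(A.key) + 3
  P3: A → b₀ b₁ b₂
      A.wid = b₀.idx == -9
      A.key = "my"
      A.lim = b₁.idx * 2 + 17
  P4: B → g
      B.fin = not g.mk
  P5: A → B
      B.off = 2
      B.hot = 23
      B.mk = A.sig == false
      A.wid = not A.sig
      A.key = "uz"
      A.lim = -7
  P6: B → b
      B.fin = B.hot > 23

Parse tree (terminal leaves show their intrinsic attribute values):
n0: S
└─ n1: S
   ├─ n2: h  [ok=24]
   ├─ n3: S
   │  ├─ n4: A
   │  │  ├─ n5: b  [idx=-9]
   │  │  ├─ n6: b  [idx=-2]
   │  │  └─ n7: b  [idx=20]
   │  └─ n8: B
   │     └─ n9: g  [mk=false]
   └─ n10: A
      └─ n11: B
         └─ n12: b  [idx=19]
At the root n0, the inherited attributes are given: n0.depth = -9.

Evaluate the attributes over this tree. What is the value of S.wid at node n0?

1. n0.depth = -9  [given at root]
2. n1.depth = 21  [S₀.depth * -2 + 3]
3. n2.ok = 24  [terminal]
4. n3.depth = 6  [h.ok + S₀.depth - 39]
5. n4.sig = true  [true]
6. n5.idx = -9  [terminal]
7. n6.idx = -2  [terminal]
8. n7.idx = 20  [terminal]
9. n4.wid = true  [b₀.idx == -9]
10. n4.key = "my"  ["my"]
11. n4.lim = 13  [b₁.idx * 2 + 17]
12. n8.off = 20  [len(A.key) + 18]
13. n8.hot = -1  [(if A.wid then A.lim else S.depth) - 14]
14. n8.mk = false  [false]
15. n9.mk = false  [terminal]
16. n8.fin = true  [not g.mk]
17. n3.wid = false  [A.wid == false]
18. n3.tag = 25  [A.lim + 12]
19. n3.hot = 5  [len(A.key) + 3]
20. n10.sig = false  [S₁.wid == true]
21. n11.off = 2  [2]
22. n11.hot = 23  [23]
23. n11.mk = true  [A.sig == false]
24. n12.idx = 19  [terminal]
25. n11.fin = false  [B.hot > 23]
26. n10.wid = true  [not A.sig]
27. n10.key = "uz"  ["uz"]
28. n10.lim = -7  [-7]
29. n1.wid = false  [S₁.wid and A.wid]
30. n1.tag = 7  [A.lim + 14]
31. n1.hot = 21  [A.lim + 28]
32. n0.wid = true  [S₁.wid == false]
33. n0.tag = 18  [S₁.hot * 2 - 24]
34. n0.hot = -5  [S₁.hot * 2 - 47]

true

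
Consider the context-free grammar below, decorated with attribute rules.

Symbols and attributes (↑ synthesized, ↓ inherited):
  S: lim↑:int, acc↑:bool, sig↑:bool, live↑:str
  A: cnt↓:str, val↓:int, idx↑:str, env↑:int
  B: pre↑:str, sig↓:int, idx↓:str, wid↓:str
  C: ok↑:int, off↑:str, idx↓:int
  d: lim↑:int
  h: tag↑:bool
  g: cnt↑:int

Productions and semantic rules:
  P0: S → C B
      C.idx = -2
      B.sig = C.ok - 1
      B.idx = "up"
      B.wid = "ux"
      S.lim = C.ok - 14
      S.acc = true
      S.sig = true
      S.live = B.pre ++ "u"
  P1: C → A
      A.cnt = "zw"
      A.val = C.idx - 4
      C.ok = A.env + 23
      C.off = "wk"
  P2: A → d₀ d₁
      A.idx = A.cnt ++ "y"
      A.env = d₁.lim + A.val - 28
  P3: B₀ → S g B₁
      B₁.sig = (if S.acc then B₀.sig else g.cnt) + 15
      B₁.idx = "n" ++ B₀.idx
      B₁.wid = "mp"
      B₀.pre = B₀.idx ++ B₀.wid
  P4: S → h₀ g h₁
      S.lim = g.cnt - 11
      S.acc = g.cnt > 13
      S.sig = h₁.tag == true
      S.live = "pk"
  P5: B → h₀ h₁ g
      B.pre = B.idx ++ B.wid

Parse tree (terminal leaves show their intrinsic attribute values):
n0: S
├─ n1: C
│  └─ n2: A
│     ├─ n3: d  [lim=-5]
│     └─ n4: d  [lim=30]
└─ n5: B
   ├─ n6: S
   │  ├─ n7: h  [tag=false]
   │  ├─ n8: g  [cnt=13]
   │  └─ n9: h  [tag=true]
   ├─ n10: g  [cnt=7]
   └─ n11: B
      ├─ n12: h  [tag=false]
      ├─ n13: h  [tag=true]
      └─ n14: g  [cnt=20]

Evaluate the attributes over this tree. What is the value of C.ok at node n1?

19

1. n1.idx = -2  [-2]
2. n2.cnt = "zw"  ["zw"]
3. n2.val = -6  [C.idx - 4]
4. n3.lim = -5  [terminal]
5. n4.lim = 30  [terminal]
6. n2.idx = "zwy"  [A.cnt ++ "y"]
7. n2.env = -4  [d₁.lim + A.val - 28]
8. n1.ok = 19  [A.env + 23]
9. n1.off = "wk"  ["wk"]
10. n5.sig = 18  [C.ok - 1]
11. n5.idx = "up"  ["up"]
12. n5.wid = "ux"  ["ux"]
13. n7.tag = false  [terminal]
14. n8.cnt = 13  [terminal]
15. n9.tag = true  [terminal]
16. n6.lim = 2  [g.cnt - 11]
17. n6.acc = false  [g.cnt > 13]
18. n6.sig = true  [h₁.tag == true]
19. n6.live = "pk"  ["pk"]
20. n10.cnt = 7  [terminal]
21. n11.sig = 22  [(if S.acc then B₀.sig else g.cnt) + 15]
22. n11.idx = "nup"  ["n" ++ B₀.idx]
23. n11.wid = "mp"  ["mp"]
24. n12.tag = false  [terminal]
25. n13.tag = true  [terminal]
26. n14.cnt = 20  [terminal]
27. n11.pre = "nupmp"  [B.idx ++ B.wid]
28. n5.pre = "upux"  [B₀.idx ++ B₀.wid]
29. n0.lim = 5  [C.ok - 14]
30. n0.acc = true  [true]
31. n0.sig = true  [true]
32. n0.live = "upuxu"  [B.pre ++ "u"]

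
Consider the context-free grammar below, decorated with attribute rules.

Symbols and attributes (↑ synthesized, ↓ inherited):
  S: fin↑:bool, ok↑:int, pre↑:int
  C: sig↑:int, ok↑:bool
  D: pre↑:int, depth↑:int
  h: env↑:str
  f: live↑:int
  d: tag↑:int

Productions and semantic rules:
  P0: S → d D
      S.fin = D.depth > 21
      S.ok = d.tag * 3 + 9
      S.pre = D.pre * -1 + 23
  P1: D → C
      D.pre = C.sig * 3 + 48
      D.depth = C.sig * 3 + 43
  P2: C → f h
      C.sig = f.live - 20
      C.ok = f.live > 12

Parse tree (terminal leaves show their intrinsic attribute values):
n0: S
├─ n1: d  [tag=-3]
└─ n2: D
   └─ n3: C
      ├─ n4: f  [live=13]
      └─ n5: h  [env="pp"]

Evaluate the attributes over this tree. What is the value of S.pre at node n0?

1. n1.tag = -3  [terminal]
2. n4.live = 13  [terminal]
3. n5.env = "pp"  [terminal]
4. n3.sig = -7  [f.live - 20]
5. n3.ok = true  [f.live > 12]
6. n2.pre = 27  [C.sig * 3 + 48]
7. n2.depth = 22  [C.sig * 3 + 43]
8. n0.fin = true  [D.depth > 21]
9. n0.ok = 0  [d.tag * 3 + 9]
10. n0.pre = -4  [D.pre * -1 + 23]

-4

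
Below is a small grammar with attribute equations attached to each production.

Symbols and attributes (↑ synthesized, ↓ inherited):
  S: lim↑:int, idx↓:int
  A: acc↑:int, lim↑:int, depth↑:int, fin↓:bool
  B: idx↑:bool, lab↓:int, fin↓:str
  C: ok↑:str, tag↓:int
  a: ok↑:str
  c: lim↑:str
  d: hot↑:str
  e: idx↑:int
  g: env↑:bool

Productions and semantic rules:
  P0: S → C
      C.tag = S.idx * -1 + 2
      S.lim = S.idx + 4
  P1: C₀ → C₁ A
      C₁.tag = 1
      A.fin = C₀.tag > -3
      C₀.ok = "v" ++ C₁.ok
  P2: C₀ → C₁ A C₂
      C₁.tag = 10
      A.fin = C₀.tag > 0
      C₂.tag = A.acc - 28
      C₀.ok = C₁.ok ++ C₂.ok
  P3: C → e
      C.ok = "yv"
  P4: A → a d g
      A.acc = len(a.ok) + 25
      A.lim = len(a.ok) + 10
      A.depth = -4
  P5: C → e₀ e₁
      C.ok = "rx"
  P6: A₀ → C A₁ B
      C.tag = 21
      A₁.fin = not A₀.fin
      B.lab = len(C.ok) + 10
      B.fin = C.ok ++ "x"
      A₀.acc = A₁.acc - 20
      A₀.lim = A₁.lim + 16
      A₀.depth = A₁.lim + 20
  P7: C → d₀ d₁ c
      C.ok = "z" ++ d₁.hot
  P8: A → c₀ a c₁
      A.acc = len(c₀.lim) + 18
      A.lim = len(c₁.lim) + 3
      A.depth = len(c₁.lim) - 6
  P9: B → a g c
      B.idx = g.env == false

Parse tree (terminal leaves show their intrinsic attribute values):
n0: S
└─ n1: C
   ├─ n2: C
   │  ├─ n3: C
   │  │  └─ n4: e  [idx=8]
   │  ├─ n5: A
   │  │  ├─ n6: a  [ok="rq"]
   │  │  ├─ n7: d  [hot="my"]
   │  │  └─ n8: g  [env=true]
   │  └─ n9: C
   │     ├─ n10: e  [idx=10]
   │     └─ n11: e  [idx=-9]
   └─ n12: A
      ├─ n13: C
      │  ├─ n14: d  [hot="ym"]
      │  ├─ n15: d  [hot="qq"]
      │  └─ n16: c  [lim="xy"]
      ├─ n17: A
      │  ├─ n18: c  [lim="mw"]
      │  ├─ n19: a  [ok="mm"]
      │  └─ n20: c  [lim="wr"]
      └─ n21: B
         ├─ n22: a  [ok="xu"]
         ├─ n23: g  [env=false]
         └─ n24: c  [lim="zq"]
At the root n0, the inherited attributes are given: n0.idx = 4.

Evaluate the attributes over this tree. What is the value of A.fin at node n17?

1. n0.idx = 4  [given at root]
2. n1.tag = -2  [S.idx * -1 + 2]
3. n2.tag = 1  [1]
4. n3.tag = 10  [10]
5. n4.idx = 8  [terminal]
6. n3.ok = "yv"  ["yv"]
7. n5.fin = true  [C₀.tag > 0]
8. n6.ok = "rq"  [terminal]
9. n7.hot = "my"  [terminal]
10. n8.env = true  [terminal]
11. n5.acc = 27  [len(a.ok) + 25]
12. n5.lim = 12  [len(a.ok) + 10]
13. n5.depth = -4  [-4]
14. n9.tag = -1  [A.acc - 28]
15. n10.idx = 10  [terminal]
16. n11.idx = -9  [terminal]
17. n9.ok = "rx"  ["rx"]
18. n2.ok = "yvrx"  [C₁.ok ++ C₂.ok]
19. n12.fin = true  [C₀.tag > -3]
20. n13.tag = 21  [21]
21. n14.hot = "ym"  [terminal]
22. n15.hot = "qq"  [terminal]
23. n16.lim = "xy"  [terminal]
24. n13.ok = "zqq"  ["z" ++ d₁.hot]
25. n17.fin = false  [not A₀.fin]
26. n18.lim = "mw"  [terminal]
27. n19.ok = "mm"  [terminal]
28. n20.lim = "wr"  [terminal]
29. n17.acc = 20  [len(c₀.lim) + 18]
30. n17.lim = 5  [len(c₁.lim) + 3]
31. n17.depth = -4  [len(c₁.lim) - 6]
32. n21.lab = 13  [len(C.ok) + 10]
33. n21.fin = "zqqx"  [C.ok ++ "x"]
34. n22.ok = "xu"  [terminal]
35. n23.env = false  [terminal]
36. n24.lim = "zq"  [terminal]
37. n21.idx = true  [g.env == false]
38. n12.acc = 0  [A₁.acc - 20]
39. n12.lim = 21  [A₁.lim + 16]
40. n12.depth = 25  [A₁.lim + 20]
41. n1.ok = "vyvrx"  ["v" ++ C₁.ok]
42. n0.lim = 8  [S.idx + 4]

false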